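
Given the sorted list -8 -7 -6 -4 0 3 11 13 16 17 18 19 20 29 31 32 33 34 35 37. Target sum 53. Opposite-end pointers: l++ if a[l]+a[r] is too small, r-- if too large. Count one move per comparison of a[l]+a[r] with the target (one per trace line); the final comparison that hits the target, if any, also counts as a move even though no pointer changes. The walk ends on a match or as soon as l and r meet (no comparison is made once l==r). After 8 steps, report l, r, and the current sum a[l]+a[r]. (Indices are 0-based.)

l=8, r=19, sum=53

[0,19] -8+37=29 <53 → l++
[1,19] -7+37=30 <53 → l++
[2,19] -6+37=31 <53 → l++
[3,19] -4+37=33 <53 → l++
[4,19] 0+37=37 <53 → l++
[5,19] 3+37=40 <53 → l++
[6,19] 11+37=48 <53 → l++
[7,19] 13+37=50 <53 → l++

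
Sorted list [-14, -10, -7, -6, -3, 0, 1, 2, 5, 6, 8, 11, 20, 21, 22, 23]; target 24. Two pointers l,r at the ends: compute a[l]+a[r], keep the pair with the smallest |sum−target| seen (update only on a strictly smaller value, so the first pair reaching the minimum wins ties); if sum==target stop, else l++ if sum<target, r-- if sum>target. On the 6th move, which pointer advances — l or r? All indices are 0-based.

l=0 r=15: -14+23=9 d=15 *, l++
l=1 r=15: -10+23=13 d=11 *, l++
l=2 r=15: -7+23=16 d=8 *, l++
l=3 r=15: -6+23=17 d=7 *, l++
l=4 r=15: -3+23=20 d=4 *, l++
l=5 r=15: 0+23=23 d=1 *, l++

l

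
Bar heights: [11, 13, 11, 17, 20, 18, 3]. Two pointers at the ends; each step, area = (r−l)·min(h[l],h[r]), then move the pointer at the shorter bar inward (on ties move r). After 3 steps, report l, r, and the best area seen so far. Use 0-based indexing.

[0,6] min(11,3)*6=18 best=18 * → r--
[0,5] min(11,18)*5=55 best=55 * → l++
[1,5] min(13,18)*4=52 best=55 → l++

l=2, r=5, best area=55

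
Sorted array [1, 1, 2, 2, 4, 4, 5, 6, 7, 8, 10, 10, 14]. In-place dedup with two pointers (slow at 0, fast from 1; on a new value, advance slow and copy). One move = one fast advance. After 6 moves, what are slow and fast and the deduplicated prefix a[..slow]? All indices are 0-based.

slow=0 fast=1: a[fast]=1=a[slow] dup, fast++
slow=0 fast=2: a[fast]=2≠a[slow]=1 write a[1]=2, slow++,fast++
slow=1 fast=3: a[fast]=2=a[slow] dup, fast++
slow=1 fast=4: a[fast]=4≠a[slow]=2 write a[2]=4, slow++,fast++
slow=2 fast=5: a[fast]=4=a[slow] dup, fast++
slow=2 fast=6: a[fast]=5≠a[slow]=4 write a[3]=5, slow++,fast++

slow=3, fast=7, prefix=[1, 2, 4, 5]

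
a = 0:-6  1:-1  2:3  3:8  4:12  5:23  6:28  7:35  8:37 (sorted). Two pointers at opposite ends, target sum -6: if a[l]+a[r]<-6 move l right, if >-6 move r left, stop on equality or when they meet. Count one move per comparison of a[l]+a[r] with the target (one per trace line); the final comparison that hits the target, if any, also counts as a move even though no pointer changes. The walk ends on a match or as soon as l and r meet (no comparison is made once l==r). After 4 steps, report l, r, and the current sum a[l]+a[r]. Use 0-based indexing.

[0,8] -6+37=31 >-6 → r--
[0,7] -6+35=29 >-6 → r--
[0,6] -6+28=22 >-6 → r--
[0,5] -6+23=17 >-6 → r--

l=0, r=4, sum=6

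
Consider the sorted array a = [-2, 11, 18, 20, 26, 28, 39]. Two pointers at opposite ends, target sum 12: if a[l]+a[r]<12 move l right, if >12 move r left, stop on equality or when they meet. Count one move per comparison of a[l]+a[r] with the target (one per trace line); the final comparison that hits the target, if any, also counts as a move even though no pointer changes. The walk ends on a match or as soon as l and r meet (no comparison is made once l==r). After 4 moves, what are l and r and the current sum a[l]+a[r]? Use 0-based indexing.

[0,6] -2+39=37 >12 → r--
[0,5] -2+28=26 >12 → r--
[0,4] -2+26=24 >12 → r--
[0,3] -2+20=18 >12 → r--

l=0, r=2, sum=16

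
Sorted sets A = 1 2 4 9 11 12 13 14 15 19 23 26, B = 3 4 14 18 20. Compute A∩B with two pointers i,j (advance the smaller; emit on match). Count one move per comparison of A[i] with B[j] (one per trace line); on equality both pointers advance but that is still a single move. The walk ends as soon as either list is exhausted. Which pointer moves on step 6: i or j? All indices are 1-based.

i

i=1 j=1: 1<3, i++
i=2 j=1: 2<3, i++
i=3 j=1: 4>3, j++
i=3 j=2: 4==4 emit, i++,j++
i=4 j=3: 9<14, i++
i=5 j=3: 11<14, i++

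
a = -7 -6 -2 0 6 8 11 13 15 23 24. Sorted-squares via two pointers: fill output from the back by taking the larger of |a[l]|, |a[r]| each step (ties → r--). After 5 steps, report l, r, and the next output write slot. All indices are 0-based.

l=0 r=10: |-7|<=|24| out[10]=576, r--
l=0 r=9: |-7|<=|23| out[9]=529, r--
l=0 r=8: |-7|<=|15| out[8]=225, r--
l=0 r=7: |-7|<=|13| out[7]=169, r--
l=0 r=6: |-7|<=|11| out[6]=121, r--

l=0, r=5, next write slot=5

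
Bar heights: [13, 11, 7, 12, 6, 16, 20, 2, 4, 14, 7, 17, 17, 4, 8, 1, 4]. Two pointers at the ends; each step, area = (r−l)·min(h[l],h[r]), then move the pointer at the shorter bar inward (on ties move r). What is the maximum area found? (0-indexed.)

max area = 156

l=0 r=16: min(13,4)*16=64 best=64 *, r--
l=0 r=15: min(13,1)*15=15 best=64, r--
l=0 r=14: min(13,8)*14=112 best=112 *, r--
l=0 r=13: min(13,4)*13=52 best=112, r--
l=0 r=12: min(13,17)*12=156 best=156 *, l++
l=1 r=12: min(11,17)*11=121 best=156, l++
l=2 r=12: min(7,17)*10=70 best=156, l++
l=3 r=12: min(12,17)*9=108 best=156, l++
l=4 r=12: min(6,17)*8=48 best=156, l++
l=5 r=12: min(16,17)*7=112 best=156, l++
l=6 r=12: min(20,17)*6=102 best=156, r--
l=6 r=11: min(20,17)*5=85 best=156, r--
l=6 r=10: min(20,7)*4=28 best=156, r--
l=6 r=9: min(20,14)*3=42 best=156, r--
l=6 r=8: min(20,4)*2=8 best=156, r--
l=6 r=7: min(20,2)*1=2 best=156, r--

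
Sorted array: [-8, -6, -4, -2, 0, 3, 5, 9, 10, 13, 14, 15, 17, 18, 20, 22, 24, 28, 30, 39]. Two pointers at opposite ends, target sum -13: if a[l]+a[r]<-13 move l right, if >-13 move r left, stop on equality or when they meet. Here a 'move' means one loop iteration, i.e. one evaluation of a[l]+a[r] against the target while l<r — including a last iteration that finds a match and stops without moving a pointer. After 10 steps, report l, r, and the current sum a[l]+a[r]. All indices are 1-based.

l=1, r=10, sum=5

l=1 r=20: -8+39=31 >-13, r--
l=1 r=19: -8+30=22 >-13, r--
l=1 r=18: -8+28=20 >-13, r--
l=1 r=17: -8+24=16 >-13, r--
l=1 r=16: -8+22=14 >-13, r--
l=1 r=15: -8+20=12 >-13, r--
l=1 r=14: -8+18=10 >-13, r--
l=1 r=13: -8+17=9 >-13, r--
l=1 r=12: -8+15=7 >-13, r--
l=1 r=11: -8+14=6 >-13, r--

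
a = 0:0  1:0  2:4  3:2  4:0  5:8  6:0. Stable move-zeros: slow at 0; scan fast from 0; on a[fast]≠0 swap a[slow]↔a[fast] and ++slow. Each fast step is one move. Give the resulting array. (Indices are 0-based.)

[4, 2, 8, 0, 0, 0, 0]

slow=0 fast=0: a[fast]=0, fast++
slow=0 fast=1: a[fast]=0, fast++
slow=0 fast=2: a[fast]=4≠0 swap→a[0]=4, slow++,fast++
slow=1 fast=3: a[fast]=2≠0 swap→a[1]=2, slow++,fast++
slow=2 fast=4: a[fast]=0, fast++
slow=2 fast=5: a[fast]=8≠0 swap→a[2]=8, slow++,fast++
slow=3 fast=6: a[fast]=0, fast++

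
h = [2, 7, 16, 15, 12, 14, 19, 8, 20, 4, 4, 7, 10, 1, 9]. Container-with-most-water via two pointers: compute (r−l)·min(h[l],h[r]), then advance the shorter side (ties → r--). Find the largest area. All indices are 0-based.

l=0 r=14: min(2,9)*14=28 best=28 *, l++
l=1 r=14: min(7,9)*13=91 best=91 *, l++
l=2 r=14: min(16,9)*12=108 best=108 *, r--
l=2 r=13: min(16,1)*11=11 best=108, r--
l=2 r=12: min(16,10)*10=100 best=108, r--
l=2 r=11: min(16,7)*9=63 best=108, r--
l=2 r=10: min(16,4)*8=32 best=108, r--
l=2 r=9: min(16,4)*7=28 best=108, r--
l=2 r=8: min(16,20)*6=96 best=108, l++
l=3 r=8: min(15,20)*5=75 best=108, l++
l=4 r=8: min(12,20)*4=48 best=108, l++
l=5 r=8: min(14,20)*3=42 best=108, l++
l=6 r=8: min(19,20)*2=38 best=108, l++
l=7 r=8: min(8,20)*1=8 best=108, l++

max area = 108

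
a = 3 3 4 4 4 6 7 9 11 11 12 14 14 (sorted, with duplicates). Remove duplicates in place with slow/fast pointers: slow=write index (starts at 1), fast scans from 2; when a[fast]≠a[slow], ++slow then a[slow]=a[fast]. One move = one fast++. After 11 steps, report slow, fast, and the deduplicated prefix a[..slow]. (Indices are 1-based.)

(s=1,f=2) a[fast]=3=a[slow] dup → fast++
(s=1,f=3) a[fast]=4≠a[slow]=3 write a[2]=4 → slow++,fast++
(s=2,f=4) a[fast]=4=a[slow] dup → fast++
(s=2,f=5) a[fast]=4=a[slow] dup → fast++
(s=2,f=6) a[fast]=6≠a[slow]=4 write a[3]=6 → slow++,fast++
(s=3,f=7) a[fast]=7≠a[slow]=6 write a[4]=7 → slow++,fast++
(s=4,f=8) a[fast]=9≠a[slow]=7 write a[5]=9 → slow++,fast++
(s=5,f=9) a[fast]=11≠a[slow]=9 write a[6]=11 → slow++,fast++
(s=6,f=10) a[fast]=11=a[slow] dup → fast++
(s=6,f=11) a[fast]=12≠a[slow]=11 write a[7]=12 → slow++,fast++
(s=7,f=12) a[fast]=14≠a[slow]=12 write a[8]=14 → slow++,fast++

slow=8, fast=13, prefix=[3, 4, 6, 7, 9, 11, 12, 14]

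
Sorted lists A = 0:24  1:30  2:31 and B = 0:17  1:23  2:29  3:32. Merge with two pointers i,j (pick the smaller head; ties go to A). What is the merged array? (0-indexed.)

i=0 j=0: A[i]=24>B[j]=17 take 17, j++
i=0 j=1: A[i]=24>B[j]=23 take 23, j++
i=0 j=2: A[i]=24<=B[j]=29 take 24, i++
i=1 j=2: A[i]=30>B[j]=29 take 29, j++
i=1 j=3: A[i]=30<=B[j]=32 take 30, i++
i=2 j=3: A[i]=31<=B[j]=32 take 31, i++
i=3 j=3: A done, take B[j]=32, j++

[17, 23, 24, 29, 30, 31, 32]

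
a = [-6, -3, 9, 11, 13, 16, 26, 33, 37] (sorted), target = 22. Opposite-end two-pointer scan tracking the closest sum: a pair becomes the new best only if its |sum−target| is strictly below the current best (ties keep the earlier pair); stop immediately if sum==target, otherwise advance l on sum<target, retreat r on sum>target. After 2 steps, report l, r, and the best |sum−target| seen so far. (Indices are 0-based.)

l=0, r=6, best |Δ|=5

l=0 r=8: -6+37=31 d=9 *, r--
l=0 r=7: -6+33=27 d=5 *, r--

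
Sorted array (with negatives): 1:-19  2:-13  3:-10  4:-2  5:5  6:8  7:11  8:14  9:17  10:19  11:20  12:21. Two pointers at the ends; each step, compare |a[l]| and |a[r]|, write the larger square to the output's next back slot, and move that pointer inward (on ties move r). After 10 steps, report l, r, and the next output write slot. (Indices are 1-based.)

l=4, r=5, next write slot=2

[1,12] |-19|<=|21| out[12]=441 → r--
[1,11] |-19|<=|20| out[11]=400 → r--
[1,10] |-19|<=|19| out[10]=361 → r--
[1,9] |-19|>|17| out[9]=361 → l++
[2,9] |-13|<=|17| out[8]=289 → r--
[2,8] |-13|<=|14| out[7]=196 → r--
[2,7] |-13|>|11| out[6]=169 → l++
[3,7] |-10|<=|11| out[5]=121 → r--
[3,6] |-10|>|8| out[4]=100 → l++
[4,6] |-2|<=|8| out[3]=64 → r--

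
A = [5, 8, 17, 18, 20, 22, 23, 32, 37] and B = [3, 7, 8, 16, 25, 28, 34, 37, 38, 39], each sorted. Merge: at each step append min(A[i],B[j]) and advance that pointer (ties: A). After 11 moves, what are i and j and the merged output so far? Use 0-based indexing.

i=7, j=4, merged so far=[3, 5, 7, 8, 8, 16, 17, 18, 20, 22, 23]

[i=0,j=0] A[i]=5>B[j]=3 take 3 → j++
[i=0,j=1] A[i]=5<=B[j]=7 take 5 → i++
[i=1,j=1] A[i]=8>B[j]=7 take 7 → j++
[i=1,j=2] A[i]=8<=B[j]=8 take 8 → i++
[i=2,j=2] A[i]=17>B[j]=8 take 8 → j++
[i=2,j=3] A[i]=17>B[j]=16 take 16 → j++
[i=2,j=4] A[i]=17<=B[j]=25 take 17 → i++
[i=3,j=4] A[i]=18<=B[j]=25 take 18 → i++
[i=4,j=4] A[i]=20<=B[j]=25 take 20 → i++
[i=5,j=4] A[i]=22<=B[j]=25 take 22 → i++
[i=6,j=4] A[i]=23<=B[j]=25 take 23 → i++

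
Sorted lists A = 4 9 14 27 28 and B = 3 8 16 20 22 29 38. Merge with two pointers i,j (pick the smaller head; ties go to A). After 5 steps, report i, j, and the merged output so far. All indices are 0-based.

i=3, j=2, merged so far=[3, 4, 8, 9, 14]

i=0 j=0: A[i]=4>B[j]=3 take 3, j++
i=0 j=1: A[i]=4<=B[j]=8 take 4, i++
i=1 j=1: A[i]=9>B[j]=8 take 8, j++
i=1 j=2: A[i]=9<=B[j]=16 take 9, i++
i=2 j=2: A[i]=14<=B[j]=16 take 14, i++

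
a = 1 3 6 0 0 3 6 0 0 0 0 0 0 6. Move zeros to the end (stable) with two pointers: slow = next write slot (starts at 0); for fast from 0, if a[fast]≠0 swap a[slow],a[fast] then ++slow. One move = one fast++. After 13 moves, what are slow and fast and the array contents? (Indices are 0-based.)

slow=5, fast=13, a=[1, 3, 6, 3, 6, 0, 0, 0, 0, 0, 0, 0, 0, 6]

slow=0 fast=0: a[fast]=1≠0 swap→a[0]=1, slow++,fast++
slow=1 fast=1: a[fast]=3≠0 swap→a[1]=3, slow++,fast++
slow=2 fast=2: a[fast]=6≠0 swap→a[2]=6, slow++,fast++
slow=3 fast=3: a[fast]=0, fast++
slow=3 fast=4: a[fast]=0, fast++
slow=3 fast=5: a[fast]=3≠0 swap→a[3]=3, slow++,fast++
slow=4 fast=6: a[fast]=6≠0 swap→a[4]=6, slow++,fast++
slow=5 fast=7: a[fast]=0, fast++
slow=5 fast=8: a[fast]=0, fast++
slow=5 fast=9: a[fast]=0, fast++
slow=5 fast=10: a[fast]=0, fast++
slow=5 fast=11: a[fast]=0, fast++
slow=5 fast=12: a[fast]=0, fast++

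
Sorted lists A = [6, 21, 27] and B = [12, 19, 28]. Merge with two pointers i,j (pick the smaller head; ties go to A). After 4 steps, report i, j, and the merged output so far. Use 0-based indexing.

[i=0,j=0] A[i]=6<=B[j]=12 take 6 → i++
[i=1,j=0] A[i]=21>B[j]=12 take 12 → j++
[i=1,j=1] A[i]=21>B[j]=19 take 19 → j++
[i=1,j=2] A[i]=21<=B[j]=28 take 21 → i++

i=2, j=2, merged so far=[6, 12, 19, 21]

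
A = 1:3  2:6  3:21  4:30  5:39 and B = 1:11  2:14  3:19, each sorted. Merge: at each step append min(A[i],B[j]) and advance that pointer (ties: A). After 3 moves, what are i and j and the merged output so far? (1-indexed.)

[i=1,j=1] A[i]=3<=B[j]=11 take 3 → i++
[i=2,j=1] A[i]=6<=B[j]=11 take 6 → i++
[i=3,j=1] A[i]=21>B[j]=11 take 11 → j++

i=3, j=2, merged so far=[3, 6, 11]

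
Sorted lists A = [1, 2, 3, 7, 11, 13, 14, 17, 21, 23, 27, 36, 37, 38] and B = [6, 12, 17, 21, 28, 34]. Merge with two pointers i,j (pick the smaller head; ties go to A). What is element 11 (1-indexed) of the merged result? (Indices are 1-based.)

i=1 j=1: A[i]=1<=B[j]=6 take 1, i++
i=2 j=1: A[i]=2<=B[j]=6 take 2, i++
i=3 j=1: A[i]=3<=B[j]=6 take 3, i++
i=4 j=1: A[i]=7>B[j]=6 take 6, j++
i=4 j=2: A[i]=7<=B[j]=12 take 7, i++
i=5 j=2: A[i]=11<=B[j]=12 take 11, i++
i=6 j=2: A[i]=13>B[j]=12 take 12, j++
i=6 j=3: A[i]=13<=B[j]=17 take 13, i++
i=7 j=3: A[i]=14<=B[j]=17 take 14, i++
i=8 j=3: A[i]=17<=B[j]=17 take 17, i++
i=9 j=3: A[i]=21>B[j]=17 take 17, j++
i=9 j=4: A[i]=21<=B[j]=21 take 21, i++
i=10 j=4: A[i]=23>B[j]=21 take 21, j++
i=10 j=5: A[i]=23<=B[j]=28 take 23, i++
i=11 j=5: A[i]=27<=B[j]=28 take 27, i++
i=12 j=5: A[i]=36>B[j]=28 take 28, j++
i=12 j=6: A[i]=36>B[j]=34 take 34, j++
i=12 j=7: B done, take A[i]=36, i++
i=13 j=7: B done, take A[i]=37, i++
i=14 j=7: B done, take A[i]=38, i++

merged[11] = 17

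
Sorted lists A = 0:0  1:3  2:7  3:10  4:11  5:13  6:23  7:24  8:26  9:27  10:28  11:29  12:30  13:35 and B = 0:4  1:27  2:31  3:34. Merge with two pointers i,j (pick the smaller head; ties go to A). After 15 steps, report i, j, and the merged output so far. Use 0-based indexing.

i=13, j=2, merged so far=[0, 3, 4, 7, 10, 11, 13, 23, 24, 26, 27, 27, 28, 29, 30]

i=0 j=0: A[i]=0<=B[j]=4 take 0, i++
i=1 j=0: A[i]=3<=B[j]=4 take 3, i++
i=2 j=0: A[i]=7>B[j]=4 take 4, j++
i=2 j=1: A[i]=7<=B[j]=27 take 7, i++
i=3 j=1: A[i]=10<=B[j]=27 take 10, i++
i=4 j=1: A[i]=11<=B[j]=27 take 11, i++
i=5 j=1: A[i]=13<=B[j]=27 take 13, i++
i=6 j=1: A[i]=23<=B[j]=27 take 23, i++
i=7 j=1: A[i]=24<=B[j]=27 take 24, i++
i=8 j=1: A[i]=26<=B[j]=27 take 26, i++
i=9 j=1: A[i]=27<=B[j]=27 take 27, i++
i=10 j=1: A[i]=28>B[j]=27 take 27, j++
i=10 j=2: A[i]=28<=B[j]=31 take 28, i++
i=11 j=2: A[i]=29<=B[j]=31 take 29, i++
i=12 j=2: A[i]=30<=B[j]=31 take 30, i++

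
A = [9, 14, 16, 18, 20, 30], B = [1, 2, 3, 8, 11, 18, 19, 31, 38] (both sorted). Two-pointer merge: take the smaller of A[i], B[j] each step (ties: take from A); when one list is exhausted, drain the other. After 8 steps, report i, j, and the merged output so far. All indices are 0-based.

i=3, j=5, merged so far=[1, 2, 3, 8, 9, 11, 14, 16]

[i=0,j=0] A[i]=9>B[j]=1 take 1 → j++
[i=0,j=1] A[i]=9>B[j]=2 take 2 → j++
[i=0,j=2] A[i]=9>B[j]=3 take 3 → j++
[i=0,j=3] A[i]=9>B[j]=8 take 8 → j++
[i=0,j=4] A[i]=9<=B[j]=11 take 9 → i++
[i=1,j=4] A[i]=14>B[j]=11 take 11 → j++
[i=1,j=5] A[i]=14<=B[j]=18 take 14 → i++
[i=2,j=5] A[i]=16<=B[j]=18 take 16 → i++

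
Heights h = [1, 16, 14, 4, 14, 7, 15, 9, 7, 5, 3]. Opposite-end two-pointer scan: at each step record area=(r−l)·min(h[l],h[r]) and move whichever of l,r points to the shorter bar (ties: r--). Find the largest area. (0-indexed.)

max area = 75

l=0 r=10: min(1,3)*10=10 best=10 *, l++
l=1 r=10: min(16,3)*9=27 best=27 *, r--
l=1 r=9: min(16,5)*8=40 best=40 *, r--
l=1 r=8: min(16,7)*7=49 best=49 *, r--
l=1 r=7: min(16,9)*6=54 best=54 *, r--
l=1 r=6: min(16,15)*5=75 best=75 *, r--
l=1 r=5: min(16,7)*4=28 best=75, r--
l=1 r=4: min(16,14)*3=42 best=75, r--
l=1 r=3: min(16,4)*2=8 best=75, r--
l=1 r=2: min(16,14)*1=14 best=75, r--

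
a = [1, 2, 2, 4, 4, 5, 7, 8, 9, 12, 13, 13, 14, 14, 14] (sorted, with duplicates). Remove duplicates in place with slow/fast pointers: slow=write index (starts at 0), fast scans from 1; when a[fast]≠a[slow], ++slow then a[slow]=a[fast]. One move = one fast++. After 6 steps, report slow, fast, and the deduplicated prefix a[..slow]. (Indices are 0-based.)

(s=0,f=1) a[fast]=2≠a[slow]=1 write a[1]=2 → slow++,fast++
(s=1,f=2) a[fast]=2=a[slow] dup → fast++
(s=1,f=3) a[fast]=4≠a[slow]=2 write a[2]=4 → slow++,fast++
(s=2,f=4) a[fast]=4=a[slow] dup → fast++
(s=2,f=5) a[fast]=5≠a[slow]=4 write a[3]=5 → slow++,fast++
(s=3,f=6) a[fast]=7≠a[slow]=5 write a[4]=7 → slow++,fast++

slow=4, fast=7, prefix=[1, 2, 4, 5, 7]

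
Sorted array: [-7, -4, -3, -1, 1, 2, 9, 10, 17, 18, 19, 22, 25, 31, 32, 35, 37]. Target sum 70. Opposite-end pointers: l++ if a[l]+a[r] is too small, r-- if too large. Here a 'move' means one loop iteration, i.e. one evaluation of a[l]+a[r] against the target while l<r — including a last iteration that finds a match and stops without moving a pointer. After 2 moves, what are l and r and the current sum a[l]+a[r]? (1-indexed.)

l=1 r=17: -7+37=30 <70, l++
l=2 r=17: -4+37=33 <70, l++

l=3, r=17, sum=34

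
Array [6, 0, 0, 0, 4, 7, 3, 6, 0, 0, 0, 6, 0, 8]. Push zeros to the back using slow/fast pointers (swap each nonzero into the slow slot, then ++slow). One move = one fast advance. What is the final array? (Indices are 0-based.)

[6, 4, 7, 3, 6, 6, 8, 0, 0, 0, 0, 0, 0, 0]

slow=0 fast=0: a[fast]=6≠0 swap→a[0]=6, slow++,fast++
slow=1 fast=1: a[fast]=0, fast++
slow=1 fast=2: a[fast]=0, fast++
slow=1 fast=3: a[fast]=0, fast++
slow=1 fast=4: a[fast]=4≠0 swap→a[1]=4, slow++,fast++
slow=2 fast=5: a[fast]=7≠0 swap→a[2]=7, slow++,fast++
slow=3 fast=6: a[fast]=3≠0 swap→a[3]=3, slow++,fast++
slow=4 fast=7: a[fast]=6≠0 swap→a[4]=6, slow++,fast++
slow=5 fast=8: a[fast]=0, fast++
slow=5 fast=9: a[fast]=0, fast++
slow=5 fast=10: a[fast]=0, fast++
slow=5 fast=11: a[fast]=6≠0 swap→a[5]=6, slow++,fast++
slow=6 fast=12: a[fast]=0, fast++
slow=6 fast=13: a[fast]=8≠0 swap→a[6]=8, slow++,fast++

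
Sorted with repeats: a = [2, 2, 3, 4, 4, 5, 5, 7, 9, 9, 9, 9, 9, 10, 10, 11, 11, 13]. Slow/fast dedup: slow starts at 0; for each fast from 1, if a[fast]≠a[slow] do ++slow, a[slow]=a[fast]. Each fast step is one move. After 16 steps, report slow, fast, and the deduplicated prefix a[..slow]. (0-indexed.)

(s=0,f=1) a[fast]=2=a[slow] dup → fast++
(s=0,f=2) a[fast]=3≠a[slow]=2 write a[1]=3 → slow++,fast++
(s=1,f=3) a[fast]=4≠a[slow]=3 write a[2]=4 → slow++,fast++
(s=2,f=4) a[fast]=4=a[slow] dup → fast++
(s=2,f=5) a[fast]=5≠a[slow]=4 write a[3]=5 → slow++,fast++
(s=3,f=6) a[fast]=5=a[slow] dup → fast++
(s=3,f=7) a[fast]=7≠a[slow]=5 write a[4]=7 → slow++,fast++
(s=4,f=8) a[fast]=9≠a[slow]=7 write a[5]=9 → slow++,fast++
(s=5,f=9) a[fast]=9=a[slow] dup → fast++
(s=5,f=10) a[fast]=9=a[slow] dup → fast++
(s=5,f=11) a[fast]=9=a[slow] dup → fast++
(s=5,f=12) a[fast]=9=a[slow] dup → fast++
(s=5,f=13) a[fast]=10≠a[slow]=9 write a[6]=10 → slow++,fast++
(s=6,f=14) a[fast]=10=a[slow] dup → fast++
(s=6,f=15) a[fast]=11≠a[slow]=10 write a[7]=11 → slow++,fast++
(s=7,f=16) a[fast]=11=a[slow] dup → fast++

slow=7, fast=17, prefix=[2, 3, 4, 5, 7, 9, 10, 11]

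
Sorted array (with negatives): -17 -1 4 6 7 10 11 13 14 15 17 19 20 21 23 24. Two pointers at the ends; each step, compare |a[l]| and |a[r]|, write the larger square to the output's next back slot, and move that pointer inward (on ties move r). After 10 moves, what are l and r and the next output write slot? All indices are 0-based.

l=0 r=15: |-17|<=|24| out[15]=576, r--
l=0 r=14: |-17|<=|23| out[14]=529, r--
l=0 r=13: |-17|<=|21| out[13]=441, r--
l=0 r=12: |-17|<=|20| out[12]=400, r--
l=0 r=11: |-17|<=|19| out[11]=361, r--
l=0 r=10: |-17|<=|17| out[10]=289, r--
l=0 r=9: |-17|>|15| out[9]=289, l++
l=1 r=9: |-1|<=|15| out[8]=225, r--
l=1 r=8: |-1|<=|14| out[7]=196, r--
l=1 r=7: |-1|<=|13| out[6]=169, r--

l=1, r=6, next write slot=5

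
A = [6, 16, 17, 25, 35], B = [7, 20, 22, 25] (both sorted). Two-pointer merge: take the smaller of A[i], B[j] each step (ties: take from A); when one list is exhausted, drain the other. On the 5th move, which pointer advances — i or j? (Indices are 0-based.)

j

i=0 j=0: A[i]=6<=B[j]=7 take 6, i++
i=1 j=0: A[i]=16>B[j]=7 take 7, j++
i=1 j=1: A[i]=16<=B[j]=20 take 16, i++
i=2 j=1: A[i]=17<=B[j]=20 take 17, i++
i=3 j=1: A[i]=25>B[j]=20 take 20, j++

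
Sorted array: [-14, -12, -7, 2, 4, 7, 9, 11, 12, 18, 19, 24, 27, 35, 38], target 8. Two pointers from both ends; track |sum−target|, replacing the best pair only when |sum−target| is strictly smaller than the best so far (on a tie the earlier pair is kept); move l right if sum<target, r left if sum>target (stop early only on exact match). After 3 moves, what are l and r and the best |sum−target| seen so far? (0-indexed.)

l=0, r=11, best |Δ|=5

[0,14] -14+38=24 d=16 * → r--
[0,13] -14+35=21 d=13 * → r--
[0,12] -14+27=13 d=5 * → r--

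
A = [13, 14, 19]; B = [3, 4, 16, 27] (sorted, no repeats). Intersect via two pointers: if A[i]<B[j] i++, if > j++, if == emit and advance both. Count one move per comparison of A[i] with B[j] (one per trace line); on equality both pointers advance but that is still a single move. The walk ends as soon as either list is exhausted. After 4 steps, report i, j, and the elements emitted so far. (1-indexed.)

i=3, j=3, emitted=[]

i=1 j=1: 13>3, j++
i=1 j=2: 13>4, j++
i=1 j=3: 13<16, i++
i=2 j=3: 14<16, i++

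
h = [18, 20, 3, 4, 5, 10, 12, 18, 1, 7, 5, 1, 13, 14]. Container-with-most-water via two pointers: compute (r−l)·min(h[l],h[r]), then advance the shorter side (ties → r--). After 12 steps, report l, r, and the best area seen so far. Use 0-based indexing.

[0,13] min(18,14)*13=182 best=182 * → r--
[0,12] min(18,13)*12=156 best=182 → r--
[0,11] min(18,1)*11=11 best=182 → r--
[0,10] min(18,5)*10=50 best=182 → r--
[0,9] min(18,7)*9=63 best=182 → r--
[0,8] min(18,1)*8=8 best=182 → r--
[0,7] min(18,18)*7=126 best=182 → r--
[0,6] min(18,12)*6=72 best=182 → r--
[0,5] min(18,10)*5=50 best=182 → r--
[0,4] min(18,5)*4=20 best=182 → r--
[0,3] min(18,4)*3=12 best=182 → r--
[0,2] min(18,3)*2=6 best=182 → r--

l=0, r=1, best area=182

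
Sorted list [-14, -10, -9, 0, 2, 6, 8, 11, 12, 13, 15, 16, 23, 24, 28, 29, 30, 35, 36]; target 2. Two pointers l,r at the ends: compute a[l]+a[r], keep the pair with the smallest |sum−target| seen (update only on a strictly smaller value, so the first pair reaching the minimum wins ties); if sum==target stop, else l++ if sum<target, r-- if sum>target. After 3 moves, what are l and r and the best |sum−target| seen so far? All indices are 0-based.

l=0 r=18: -14+36=22 d=20 *, r--
l=0 r=17: -14+35=21 d=19 *, r--
l=0 r=16: -14+30=16 d=14 *, r--

l=0, r=15, best |Δ|=14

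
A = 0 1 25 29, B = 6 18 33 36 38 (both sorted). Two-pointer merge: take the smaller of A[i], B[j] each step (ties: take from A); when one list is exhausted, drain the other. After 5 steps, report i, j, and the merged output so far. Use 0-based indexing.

i=0 j=0: A[i]=0<=B[j]=6 take 0, i++
i=1 j=0: A[i]=1<=B[j]=6 take 1, i++
i=2 j=0: A[i]=25>B[j]=6 take 6, j++
i=2 j=1: A[i]=25>B[j]=18 take 18, j++
i=2 j=2: A[i]=25<=B[j]=33 take 25, i++

i=3, j=2, merged so far=[0, 1, 6, 18, 25]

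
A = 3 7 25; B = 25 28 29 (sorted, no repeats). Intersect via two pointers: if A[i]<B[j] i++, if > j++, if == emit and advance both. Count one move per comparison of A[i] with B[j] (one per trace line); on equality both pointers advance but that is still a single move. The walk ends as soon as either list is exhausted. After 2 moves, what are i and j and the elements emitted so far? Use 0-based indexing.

i=2, j=0, emitted=[]

i=0 j=0: 3<25, i++
i=1 j=0: 7<25, i++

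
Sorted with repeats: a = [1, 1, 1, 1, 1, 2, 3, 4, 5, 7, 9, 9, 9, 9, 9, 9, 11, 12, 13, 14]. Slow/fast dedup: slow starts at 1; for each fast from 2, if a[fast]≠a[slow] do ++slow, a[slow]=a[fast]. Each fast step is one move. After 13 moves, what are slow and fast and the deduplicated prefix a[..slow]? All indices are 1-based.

slow=1 fast=2: a[fast]=1=a[slow] dup, fast++
slow=1 fast=3: a[fast]=1=a[slow] dup, fast++
slow=1 fast=4: a[fast]=1=a[slow] dup, fast++
slow=1 fast=5: a[fast]=1=a[slow] dup, fast++
slow=1 fast=6: a[fast]=2≠a[slow]=1 write a[2]=2, slow++,fast++
slow=2 fast=7: a[fast]=3≠a[slow]=2 write a[3]=3, slow++,fast++
slow=3 fast=8: a[fast]=4≠a[slow]=3 write a[4]=4, slow++,fast++
slow=4 fast=9: a[fast]=5≠a[slow]=4 write a[5]=5, slow++,fast++
slow=5 fast=10: a[fast]=7≠a[slow]=5 write a[6]=7, slow++,fast++
slow=6 fast=11: a[fast]=9≠a[slow]=7 write a[7]=9, slow++,fast++
slow=7 fast=12: a[fast]=9=a[slow] dup, fast++
slow=7 fast=13: a[fast]=9=a[slow] dup, fast++
slow=7 fast=14: a[fast]=9=a[slow] dup, fast++

slow=7, fast=15, prefix=[1, 2, 3, 4, 5, 7, 9]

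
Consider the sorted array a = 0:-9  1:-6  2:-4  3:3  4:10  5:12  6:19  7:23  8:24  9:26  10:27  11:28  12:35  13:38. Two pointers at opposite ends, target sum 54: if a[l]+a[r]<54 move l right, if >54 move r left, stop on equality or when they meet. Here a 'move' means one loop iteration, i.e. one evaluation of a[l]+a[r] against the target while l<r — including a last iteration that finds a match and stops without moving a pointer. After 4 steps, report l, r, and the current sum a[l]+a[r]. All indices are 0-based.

l=0 r=13: -9+38=29 <54, l++
l=1 r=13: -6+38=32 <54, l++
l=2 r=13: -4+38=34 <54, l++
l=3 r=13: 3+38=41 <54, l++

l=4, r=13, sum=48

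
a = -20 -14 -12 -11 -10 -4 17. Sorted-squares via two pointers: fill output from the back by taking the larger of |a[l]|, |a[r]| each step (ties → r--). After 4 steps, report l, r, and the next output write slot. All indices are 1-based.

l=1 r=7: |-20|>|17| out[7]=400, l++
l=2 r=7: |-14|<=|17| out[6]=289, r--
l=2 r=6: |-14|>|-4| out[5]=196, l++
l=3 r=6: |-12|>|-4| out[4]=144, l++

l=4, r=6, next write slot=3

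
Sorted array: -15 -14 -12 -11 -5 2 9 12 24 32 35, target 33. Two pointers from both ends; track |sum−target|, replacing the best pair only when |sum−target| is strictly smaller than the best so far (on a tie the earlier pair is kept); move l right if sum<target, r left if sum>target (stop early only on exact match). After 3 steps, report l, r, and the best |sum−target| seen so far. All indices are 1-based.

[1,11] -15+35=20 d=13 * → l++
[2,11] -14+35=21 d=12 * → l++
[3,11] -12+35=23 d=10 * → l++

l=4, r=11, best |Δ|=10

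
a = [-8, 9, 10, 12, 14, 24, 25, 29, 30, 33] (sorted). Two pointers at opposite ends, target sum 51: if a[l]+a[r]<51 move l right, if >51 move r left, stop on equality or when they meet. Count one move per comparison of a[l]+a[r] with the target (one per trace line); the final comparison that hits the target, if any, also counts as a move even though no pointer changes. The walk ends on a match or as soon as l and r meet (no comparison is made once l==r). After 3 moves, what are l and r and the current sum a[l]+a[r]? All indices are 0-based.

l=0 r=9: -8+33=25 <51, l++
l=1 r=9: 9+33=42 <51, l++
l=2 r=9: 10+33=43 <51, l++

l=3, r=9, sum=45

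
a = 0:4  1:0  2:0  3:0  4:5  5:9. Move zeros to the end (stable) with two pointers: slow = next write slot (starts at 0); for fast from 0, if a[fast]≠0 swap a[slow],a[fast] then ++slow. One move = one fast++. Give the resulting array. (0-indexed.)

slow=0 fast=0: a[fast]=4≠0 swap→a[0]=4, slow++,fast++
slow=1 fast=1: a[fast]=0, fast++
slow=1 fast=2: a[fast]=0, fast++
slow=1 fast=3: a[fast]=0, fast++
slow=1 fast=4: a[fast]=5≠0 swap→a[1]=5, slow++,fast++
slow=2 fast=5: a[fast]=9≠0 swap→a[2]=9, slow++,fast++

[4, 5, 9, 0, 0, 0]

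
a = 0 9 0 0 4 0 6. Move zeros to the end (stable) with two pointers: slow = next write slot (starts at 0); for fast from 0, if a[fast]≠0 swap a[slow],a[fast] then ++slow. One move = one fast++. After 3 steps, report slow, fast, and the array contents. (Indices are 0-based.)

slow=1, fast=3, a=[9, 0, 0, 0, 4, 0, 6]

slow=0 fast=0: a[fast]=0, fast++
slow=0 fast=1: a[fast]=9≠0 swap→a[0]=9, slow++,fast++
slow=1 fast=2: a[fast]=0, fast++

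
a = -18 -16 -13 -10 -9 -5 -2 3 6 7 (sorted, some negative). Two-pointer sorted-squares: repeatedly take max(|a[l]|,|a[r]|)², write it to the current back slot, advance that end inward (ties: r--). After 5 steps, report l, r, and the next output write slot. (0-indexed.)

[0,9] |-18|>|7| out[9]=324 → l++
[1,9] |-16|>|7| out[8]=256 → l++
[2,9] |-13|>|7| out[7]=169 → l++
[3,9] |-10|>|7| out[6]=100 → l++
[4,9] |-9|>|7| out[5]=81 → l++

l=5, r=9, next write slot=4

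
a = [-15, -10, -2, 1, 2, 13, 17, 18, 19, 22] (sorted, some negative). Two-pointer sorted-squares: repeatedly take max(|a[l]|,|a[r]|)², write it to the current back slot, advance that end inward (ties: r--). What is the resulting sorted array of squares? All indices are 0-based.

l=0 r=9: |-15|<=|22| out[9]=484, r--
l=0 r=8: |-15|<=|19| out[8]=361, r--
l=0 r=7: |-15|<=|18| out[7]=324, r--
l=0 r=6: |-15|<=|17| out[6]=289, r--
l=0 r=5: |-15|>|13| out[5]=225, l++
l=1 r=5: |-10|<=|13| out[4]=169, r--
l=1 r=4: |-10|>|2| out[3]=100, l++
l=2 r=4: |-2|<=|2| out[2]=4, r--
l=2 r=3: |-2|>|1| out[1]=4, l++
l=3 r=3: |1|<=|1| out[0]=1, r--

[1, 4, 4, 100, 169, 225, 289, 324, 361, 484]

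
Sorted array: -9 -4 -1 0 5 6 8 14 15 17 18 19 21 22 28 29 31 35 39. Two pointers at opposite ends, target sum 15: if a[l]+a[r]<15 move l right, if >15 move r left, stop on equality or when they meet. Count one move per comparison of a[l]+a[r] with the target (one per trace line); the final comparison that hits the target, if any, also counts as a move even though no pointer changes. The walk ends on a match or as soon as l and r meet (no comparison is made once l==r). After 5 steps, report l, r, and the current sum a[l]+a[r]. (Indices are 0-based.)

l=0, r=13, sum=13

l=0 r=18: -9+39=30 >15, r--
l=0 r=17: -9+35=26 >15, r--
l=0 r=16: -9+31=22 >15, r--
l=0 r=15: -9+29=20 >15, r--
l=0 r=14: -9+28=19 >15, r--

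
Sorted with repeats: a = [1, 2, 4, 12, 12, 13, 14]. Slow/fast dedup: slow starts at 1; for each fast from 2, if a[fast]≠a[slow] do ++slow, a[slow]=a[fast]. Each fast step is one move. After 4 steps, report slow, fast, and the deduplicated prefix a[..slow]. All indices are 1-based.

(s=1,f=2) a[fast]=2≠a[slow]=1 write a[2]=2 → slow++,fast++
(s=2,f=3) a[fast]=4≠a[slow]=2 write a[3]=4 → slow++,fast++
(s=3,f=4) a[fast]=12≠a[slow]=4 write a[4]=12 → slow++,fast++
(s=4,f=5) a[fast]=12=a[slow] dup → fast++

slow=4, fast=6, prefix=[1, 2, 4, 12]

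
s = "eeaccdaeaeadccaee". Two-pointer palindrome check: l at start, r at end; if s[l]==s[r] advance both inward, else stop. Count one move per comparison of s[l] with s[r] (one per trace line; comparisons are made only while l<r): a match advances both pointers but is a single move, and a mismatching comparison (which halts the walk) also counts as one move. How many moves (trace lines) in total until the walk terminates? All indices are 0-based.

l=0 r=16: 'e'=='e', l++,r--
l=1 r=15: 'e'=='e', l++,r--
l=2 r=14: 'a'=='a', l++,r--
l=3 r=13: 'c'=='c', l++,r--
l=4 r=12: 'c'=='c', l++,r--
l=5 r=11: 'd'=='d', l++,r--
l=6 r=10: 'a'=='a', l++,r--
l=7 r=9: 'e'=='e', l++,r--

8 moves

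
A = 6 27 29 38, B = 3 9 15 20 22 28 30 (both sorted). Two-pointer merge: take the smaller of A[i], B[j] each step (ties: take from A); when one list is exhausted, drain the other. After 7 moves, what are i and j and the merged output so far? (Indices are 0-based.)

[i=0,j=0] A[i]=6>B[j]=3 take 3 → j++
[i=0,j=1] A[i]=6<=B[j]=9 take 6 → i++
[i=1,j=1] A[i]=27>B[j]=9 take 9 → j++
[i=1,j=2] A[i]=27>B[j]=15 take 15 → j++
[i=1,j=3] A[i]=27>B[j]=20 take 20 → j++
[i=1,j=4] A[i]=27>B[j]=22 take 22 → j++
[i=1,j=5] A[i]=27<=B[j]=28 take 27 → i++

i=2, j=5, merged so far=[3, 6, 9, 15, 20, 22, 27]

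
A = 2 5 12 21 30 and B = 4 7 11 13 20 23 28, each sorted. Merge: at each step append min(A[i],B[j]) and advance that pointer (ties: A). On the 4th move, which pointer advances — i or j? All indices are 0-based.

j

i=0 j=0: A[i]=2<=B[j]=4 take 2, i++
i=1 j=0: A[i]=5>B[j]=4 take 4, j++
i=1 j=1: A[i]=5<=B[j]=7 take 5, i++
i=2 j=1: A[i]=12>B[j]=7 take 7, j++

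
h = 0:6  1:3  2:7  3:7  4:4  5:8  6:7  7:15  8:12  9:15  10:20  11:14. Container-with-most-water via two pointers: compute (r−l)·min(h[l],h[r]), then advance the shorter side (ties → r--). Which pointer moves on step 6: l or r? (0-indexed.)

l=0 r=11: min(6,14)*11=66 best=66 *, l++
l=1 r=11: min(3,14)*10=30 best=66, l++
l=2 r=11: min(7,14)*9=63 best=66, l++
l=3 r=11: min(7,14)*8=56 best=66, l++
l=4 r=11: min(4,14)*7=28 best=66, l++
l=5 r=11: min(8,14)*6=48 best=66, l++

l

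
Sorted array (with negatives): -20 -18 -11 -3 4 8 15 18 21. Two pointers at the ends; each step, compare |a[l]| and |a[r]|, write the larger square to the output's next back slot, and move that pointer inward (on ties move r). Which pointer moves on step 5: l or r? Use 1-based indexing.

r

[1,9] |-20|<=|21| out[9]=441 → r--
[1,8] |-20|>|18| out[8]=400 → l++
[2,8] |-18|<=|18| out[7]=324 → r--
[2,7] |-18|>|15| out[6]=324 → l++
[3,7] |-11|<=|15| out[5]=225 → r--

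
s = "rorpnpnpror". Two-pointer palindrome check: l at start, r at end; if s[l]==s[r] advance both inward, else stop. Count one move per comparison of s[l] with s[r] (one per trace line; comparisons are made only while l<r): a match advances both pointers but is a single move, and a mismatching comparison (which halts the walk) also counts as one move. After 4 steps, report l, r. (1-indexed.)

l=5, r=7

l=1 r=11: 'r'=='r', l++,r--
l=2 r=10: 'o'=='o', l++,r--
l=3 r=9: 'r'=='r', l++,r--
l=4 r=8: 'p'=='p', l++,r--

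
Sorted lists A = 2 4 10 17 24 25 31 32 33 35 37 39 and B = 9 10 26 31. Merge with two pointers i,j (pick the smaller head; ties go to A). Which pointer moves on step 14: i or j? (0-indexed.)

[i=0,j=0] A[i]=2<=B[j]=9 take 2 → i++
[i=1,j=0] A[i]=4<=B[j]=9 take 4 → i++
[i=2,j=0] A[i]=10>B[j]=9 take 9 → j++
[i=2,j=1] A[i]=10<=B[j]=10 take 10 → i++
[i=3,j=1] A[i]=17>B[j]=10 take 10 → j++
[i=3,j=2] A[i]=17<=B[j]=26 take 17 → i++
[i=4,j=2] A[i]=24<=B[j]=26 take 24 → i++
[i=5,j=2] A[i]=25<=B[j]=26 take 25 → i++
[i=6,j=2] A[i]=31>B[j]=26 take 26 → j++
[i=6,j=3] A[i]=31<=B[j]=31 take 31 → i++
[i=7,j=3] A[i]=32>B[j]=31 take 31 → j++
[i=7,j=4] B done, take A[i]=32 → i++
[i=8,j=4] B done, take A[i]=33 → i++
[i=9,j=4] B done, take A[i]=35 → i++

i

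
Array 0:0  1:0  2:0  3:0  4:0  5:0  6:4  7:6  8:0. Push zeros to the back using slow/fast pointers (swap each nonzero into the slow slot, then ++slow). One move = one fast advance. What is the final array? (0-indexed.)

[4, 6, 0, 0, 0, 0, 0, 0, 0]

slow=0 fast=0: a[fast]=0, fast++
slow=0 fast=1: a[fast]=0, fast++
slow=0 fast=2: a[fast]=0, fast++
slow=0 fast=3: a[fast]=0, fast++
slow=0 fast=4: a[fast]=0, fast++
slow=0 fast=5: a[fast]=0, fast++
slow=0 fast=6: a[fast]=4≠0 swap→a[0]=4, slow++,fast++
slow=1 fast=7: a[fast]=6≠0 swap→a[1]=6, slow++,fast++
slow=2 fast=8: a[fast]=0, fast++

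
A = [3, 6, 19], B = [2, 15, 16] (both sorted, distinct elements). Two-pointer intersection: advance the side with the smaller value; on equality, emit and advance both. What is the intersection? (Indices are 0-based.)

i=0 j=0: 3>2, j++
i=0 j=1: 3<15, i++
i=1 j=1: 6<15, i++
i=2 j=1: 19>15, j++
i=2 j=2: 19>16, j++

intersection = []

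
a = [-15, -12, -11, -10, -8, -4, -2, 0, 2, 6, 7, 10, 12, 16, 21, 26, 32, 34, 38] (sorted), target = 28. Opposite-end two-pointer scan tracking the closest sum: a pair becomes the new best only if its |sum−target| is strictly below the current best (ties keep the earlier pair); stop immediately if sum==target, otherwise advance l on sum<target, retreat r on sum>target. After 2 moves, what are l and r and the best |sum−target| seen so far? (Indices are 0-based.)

l=2, r=18, best |Δ|=2

l=0 r=18: -15+38=23 d=5 *, l++
l=1 r=18: -12+38=26 d=2 *, l++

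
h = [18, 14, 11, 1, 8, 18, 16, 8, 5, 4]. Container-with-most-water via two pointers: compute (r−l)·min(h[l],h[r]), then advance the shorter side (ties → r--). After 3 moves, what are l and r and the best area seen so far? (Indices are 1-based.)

l=1, r=7, best area=56

[1,10] min(18,4)*9=36 best=36 * → r--
[1,9] min(18,5)*8=40 best=40 * → r--
[1,8] min(18,8)*7=56 best=56 * → r--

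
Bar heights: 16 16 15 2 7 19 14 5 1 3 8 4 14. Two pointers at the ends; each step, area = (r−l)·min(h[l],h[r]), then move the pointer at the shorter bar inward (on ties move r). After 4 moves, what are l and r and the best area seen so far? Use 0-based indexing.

l=0, r=8, best area=168

[0,12] min(16,14)*12=168 best=168 * → r--
[0,11] min(16,4)*11=44 best=168 → r--
[0,10] min(16,8)*10=80 best=168 → r--
[0,9] min(16,3)*9=27 best=168 → r--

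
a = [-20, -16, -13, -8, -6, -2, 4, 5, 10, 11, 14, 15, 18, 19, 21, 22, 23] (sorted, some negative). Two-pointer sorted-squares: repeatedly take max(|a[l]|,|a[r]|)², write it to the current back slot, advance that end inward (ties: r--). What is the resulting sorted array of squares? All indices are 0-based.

[0,16] |-20|<=|23| out[16]=529 → r--
[0,15] |-20|<=|22| out[15]=484 → r--
[0,14] |-20|<=|21| out[14]=441 → r--
[0,13] |-20|>|19| out[13]=400 → l++
[1,13] |-16|<=|19| out[12]=361 → r--
[1,12] |-16|<=|18| out[11]=324 → r--
[1,11] |-16|>|15| out[10]=256 → l++
[2,11] |-13|<=|15| out[9]=225 → r--
[2,10] |-13|<=|14| out[8]=196 → r--
[2,9] |-13|>|11| out[7]=169 → l++
[3,9] |-8|<=|11| out[6]=121 → r--
[3,8] |-8|<=|10| out[5]=100 → r--
[3,7] |-8|>|5| out[4]=64 → l++
[4,7] |-6|>|5| out[3]=36 → l++
[5,7] |-2|<=|5| out[2]=25 → r--
[5,6] |-2|<=|4| out[1]=16 → r--
[5,5] |-2|<=|-2| out[0]=4 → r--

[4, 16, 25, 36, 64, 100, 121, 169, 196, 225, 256, 324, 361, 400, 441, 484, 529]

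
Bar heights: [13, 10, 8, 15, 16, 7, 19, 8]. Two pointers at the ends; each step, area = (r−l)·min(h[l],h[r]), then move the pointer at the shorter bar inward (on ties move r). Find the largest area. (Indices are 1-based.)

max area = 78

[1,8] min(13,8)*7=56 best=56 * → r--
[1,7] min(13,19)*6=78 best=78 * → l++
[2,7] min(10,19)*5=50 best=78 → l++
[3,7] min(8,19)*4=32 best=78 → l++
[4,7] min(15,19)*3=45 best=78 → l++
[5,7] min(16,19)*2=32 best=78 → l++
[6,7] min(7,19)*1=7 best=78 → l++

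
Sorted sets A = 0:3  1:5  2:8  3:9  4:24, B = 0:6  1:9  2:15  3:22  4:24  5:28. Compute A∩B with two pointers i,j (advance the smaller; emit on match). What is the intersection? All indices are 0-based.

[i=0,j=0] 3<6 → i++
[i=1,j=0] 5<6 → i++
[i=2,j=0] 8>6 → j++
[i=2,j=1] 8<9 → i++
[i=3,j=1] 9==9 emit → i++,j++
[i=4,j=2] 24>15 → j++
[i=4,j=3] 24>22 → j++
[i=4,j=4] 24==24 emit → i++,j++

intersection = [9, 24]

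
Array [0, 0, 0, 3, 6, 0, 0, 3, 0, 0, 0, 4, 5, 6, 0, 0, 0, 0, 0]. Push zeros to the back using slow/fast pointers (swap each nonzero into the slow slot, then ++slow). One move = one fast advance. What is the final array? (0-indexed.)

[3, 6, 3, 4, 5, 6, 0, 0, 0, 0, 0, 0, 0, 0, 0, 0, 0, 0, 0]

(s=0,f=0) a[fast]=0 → fast++
(s=0,f=1) a[fast]=0 → fast++
(s=0,f=2) a[fast]=0 → fast++
(s=0,f=3) a[fast]=3≠0 swap→a[0]=3 → slow++,fast++
(s=1,f=4) a[fast]=6≠0 swap→a[1]=6 → slow++,fast++
(s=2,f=5) a[fast]=0 → fast++
(s=2,f=6) a[fast]=0 → fast++
(s=2,f=7) a[fast]=3≠0 swap→a[2]=3 → slow++,fast++
(s=3,f=8) a[fast]=0 → fast++
(s=3,f=9) a[fast]=0 → fast++
(s=3,f=10) a[fast]=0 → fast++
(s=3,f=11) a[fast]=4≠0 swap→a[3]=4 → slow++,fast++
(s=4,f=12) a[fast]=5≠0 swap→a[4]=5 → slow++,fast++
(s=5,f=13) a[fast]=6≠0 swap→a[5]=6 → slow++,fast++
(s=6,f=14) a[fast]=0 → fast++
(s=6,f=15) a[fast]=0 → fast++
(s=6,f=16) a[fast]=0 → fast++
(s=6,f=17) a[fast]=0 → fast++
(s=6,f=18) a[fast]=0 → fast++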